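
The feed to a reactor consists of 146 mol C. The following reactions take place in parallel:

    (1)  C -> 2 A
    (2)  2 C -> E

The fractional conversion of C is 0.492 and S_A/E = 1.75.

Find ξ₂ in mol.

ξ₂ = 25 mol

Conversion of C: C consumed = 0.492 × 146 = 71.83 mol = 1ξ₁ + 2ξ₂.
Selectivity: 2ξ₁ / (1ξ₂) = 1.75 → ξ₁ = 0.875 ξ₂.
Substitute: (1·0.875 + 2) ξ₂ = 71.83 → ξ₂ = 24.99 mol, ξ₁ = 21.86 mol.
Outlet amounts (n = n₀ + Σ ν·ξ):
  C: 146 − 1(21.86) − 2(24.99) = 74.17
  A: 0 + 2(21.86) = 43.72
  E: 0 + 1(24.99) = 24.99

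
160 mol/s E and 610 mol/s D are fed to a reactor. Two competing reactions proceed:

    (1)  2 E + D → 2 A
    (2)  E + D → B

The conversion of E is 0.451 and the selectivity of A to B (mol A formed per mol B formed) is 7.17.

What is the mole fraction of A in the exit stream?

0.0868

Conversion of E: E consumed = 0.451 × 160 = 72.16 mol/s = 2ξ₁ + 1ξ₂.
Selectivity: 2ξ₁ / (1ξ₂) = 7.17 → ξ₁ = 3.585 ξ₂.
Substitute: (2·3.585 + 1) ξ₂ = 72.16 → ξ₂ = 8.832 mol/s, ξ₁ = 31.66 mol/s.
Outlet amounts (n = n₀ + Σ ν·ξ):
  E: 160 − 2(31.66) − 1(8.832) = 87.84
  D: 610 − 1(31.66) − 1(8.832) = 569.5
  A: 0 + 2(31.66) = 63.33
  B: 0 + 1(8.832) = 8.832
Total out = 729.5 mol/s; y_A = 63.33 / 729.5 = 0.08681.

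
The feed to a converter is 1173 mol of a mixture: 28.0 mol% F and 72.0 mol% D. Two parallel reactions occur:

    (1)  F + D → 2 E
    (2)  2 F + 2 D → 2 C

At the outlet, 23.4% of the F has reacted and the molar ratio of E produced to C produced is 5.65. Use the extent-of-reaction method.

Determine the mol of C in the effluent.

Conversion of F: F consumed = 0.234 × 328.4 = 76.85 mol = 1ξ₁ + 2ξ₂.
Selectivity: 2ξ₁ / (2ξ₂) = 5.65 → ξ₁ = 5.65 ξ₂.
Substitute: (1·5.65 + 2) ξ₂ = 76.85 → ξ₂ = 10.05 mol, ξ₁ = 56.76 mol.
Outlet amounts (n = n₀ + Σ ν·ξ):
  F: 328.4 − 1(56.76) − 2(10.05) = 251.6
  D: 844.6 − 1(56.76) − 2(10.05) = 767.7
  E: 0 + 2(56.76) = 113.5
  C: 0 + 2(10.05) = 20.09

20.1 mol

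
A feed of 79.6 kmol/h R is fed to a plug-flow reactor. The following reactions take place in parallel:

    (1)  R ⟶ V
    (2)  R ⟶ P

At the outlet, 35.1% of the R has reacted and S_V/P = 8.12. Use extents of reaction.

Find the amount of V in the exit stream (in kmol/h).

24.9 kmol/h

Conversion of R: R consumed = 0.351 × 79.6 = 27.94 kmol/h = 1ξ₁ + 1ξ₂.
Selectivity: 1ξ₁ / (1ξ₂) = 8.12 → ξ₁ = 8.12 ξ₂.
Substitute: (1·8.12 + 1) ξ₂ = 27.94 → ξ₂ = 3.064 kmol/h, ξ₁ = 24.88 kmol/h.
Outlet amounts (n = n₀ + Σ ν·ξ):
  R: 79.6 − 1(24.88) − 1(3.064) = 51.66
  V: 0 + 1(24.88) = 24.88
  P: 0 + 1(3.064) = 3.064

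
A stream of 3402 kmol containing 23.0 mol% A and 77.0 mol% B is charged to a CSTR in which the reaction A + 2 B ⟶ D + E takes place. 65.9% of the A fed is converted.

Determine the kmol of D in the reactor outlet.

516 kmol

A reacted = 0.659 × 782.5 = 515.6 kmol; ν_A = −1, so ξ = 515.6/1 = 515.6 kmol.
Outlet amounts (n = n₀ + ν ξ):
  A: 782.5 − 1(515.6) = 266.8
  B: 2620 − 2(515.6) = 1588
  D: 0 + 1(515.6) = 515.6
  E: 0 + 1(515.6) = 515.6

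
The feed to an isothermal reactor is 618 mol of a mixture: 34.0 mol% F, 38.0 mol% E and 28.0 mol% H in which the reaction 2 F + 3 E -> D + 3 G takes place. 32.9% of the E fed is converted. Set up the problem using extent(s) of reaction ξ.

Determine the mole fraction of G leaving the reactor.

0.13

E reacted = 0.329 × 234.8 = 77.26 mol; ν_E = −3, so ξ = 77.26/3 = 25.75 mol.
Outlet amounts (n = n₀ + ν ξ):
  F: 210.1 − 2(25.75) = 158.6
  E: 234.8 − 3(25.75) = 157.6
  D: 0 + 1(25.75) = 25.75
  G: 0 + 3(25.75) = 77.26
  H: 173 (inert)
Total out = 592.2 mol; y_G = 77.26 / 592.2 = 0.1305.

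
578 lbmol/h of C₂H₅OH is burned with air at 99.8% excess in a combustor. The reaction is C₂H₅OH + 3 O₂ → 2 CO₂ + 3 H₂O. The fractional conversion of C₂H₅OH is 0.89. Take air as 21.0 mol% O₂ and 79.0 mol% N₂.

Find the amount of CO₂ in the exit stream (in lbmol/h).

Stoichiometric O₂ = 3 × 578 = 1734 lbmol/h; O₂ fed = 1734 × 1.998 = 3465 lbmol/h.
N₂ fed = 3465 × 79/21 = 13030 lbmol/h.
Fuel reacted = 0.89 × 578 → ξ = 514.4 lbmol/h.
Outlet (n = n₀ + ν ξ):
  C₂H₅OH: 578 − 1(514.4) = 63.58
  O₂: 3465 − 3(514.4) = 1921
  N₂: 13030 (inert)
  CO₂: 0 + 2(514.4) = 1029
  H₂O: 0 + 3(514.4) = 1543

1030 lbmol/h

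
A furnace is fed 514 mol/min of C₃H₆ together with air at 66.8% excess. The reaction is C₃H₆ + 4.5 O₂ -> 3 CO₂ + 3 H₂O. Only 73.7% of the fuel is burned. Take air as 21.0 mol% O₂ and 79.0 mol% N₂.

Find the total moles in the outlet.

Stoichiometric O₂ = 4.5 × 514 = 2313 mol/min; O₂ fed = 2313 × 1.668 = 3858 mol/min.
N₂ fed = 3858 × 79/21 = 14510 mol/min.
Fuel reacted = 0.737 × 514 → ξ = 378.8 mol/min.
Outlet (n = n₀ + ν ξ):
  C₃H₆: 514 − 1(378.8) = 135.2
  O₂: 3858 − 4.5(378.8) = 2153
  N₂: 14510 (inert)
  CO₂: 0 + 3(378.8) = 1136
  H₂O: 0 + 3(378.8) = 1136
Total out = 135.2 + 2153 + 14510 + 1136 + 1136 = 19080 mol/min.

19100 mol/min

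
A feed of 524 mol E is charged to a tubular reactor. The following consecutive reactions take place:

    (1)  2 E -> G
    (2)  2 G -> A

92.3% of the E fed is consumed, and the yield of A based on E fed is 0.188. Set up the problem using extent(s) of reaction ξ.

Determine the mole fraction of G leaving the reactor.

0.244

Conversion of E: E consumed = 2ξ₁ = 0.923 × 524 → ξ₁ = 241.8 mol.
Yield of A: 1ξ₂ / 524 = 0.188 → ξ₂ = 98.51 mol.
Outlet amounts (n = n₀ + Σ ν·ξ):
  E: 524 − 2(241.8) = 40.35
  G: 0 + 1(241.8) − 2(98.51) = 44.8
  A: 0 + 1(98.51) = 98.51
Total out = 183.7 mol; y_G = 44.8 / 183.7 = 0.2439.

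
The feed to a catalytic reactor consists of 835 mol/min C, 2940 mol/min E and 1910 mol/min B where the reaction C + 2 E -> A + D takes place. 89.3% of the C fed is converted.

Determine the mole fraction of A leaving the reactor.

0.151

C reacted = 0.893 × 835 = 745.7 mol/min; ν_C = −1, so ξ = 745.7/1 = 745.7 mol/min.
Outlet amounts (n = n₀ + ν ξ):
  C: 835 − 1(745.7) = 89.35
  E: 2940 − 2(745.7) = 1449
  A: 0 + 1(745.7) = 745.7
  D: 0 + 1(745.7) = 745.7
  B: 1910 (inert)
Total out = 4939 mol/min; y_A = 745.7 / 4939 = 0.151.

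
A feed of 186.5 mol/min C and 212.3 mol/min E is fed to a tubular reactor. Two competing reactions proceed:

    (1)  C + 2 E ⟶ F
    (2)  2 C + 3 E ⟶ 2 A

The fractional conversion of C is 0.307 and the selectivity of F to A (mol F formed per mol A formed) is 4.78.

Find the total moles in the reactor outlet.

289 mol/min

Conversion of C: C consumed = 0.307 × 186.5 = 57.26 mol/min = 1ξ₁ + 2ξ₂.
Selectivity: 1ξ₁ / (2ξ₂) = 4.78 → ξ₁ = 9.56 ξ₂.
Substitute: (1·9.56 + 2) ξ₂ = 57.26 → ξ₂ = 4.953 mol/min, ξ₁ = 47.35 mol/min.
Outlet amounts (n = n₀ + Σ ν·ξ):
  C: 186.5 − 1(47.35) − 2(4.953) = 129.2
  E: 212.3 − 2(47.35) − 3(4.953) = 102.7
  F: 0 + 1(47.35) = 47.35
  A: 0 + 2(4.953) = 9.906
Total out = 129.2 + 102.7 + 47.35 + 9.906 = 289.2 mol/min.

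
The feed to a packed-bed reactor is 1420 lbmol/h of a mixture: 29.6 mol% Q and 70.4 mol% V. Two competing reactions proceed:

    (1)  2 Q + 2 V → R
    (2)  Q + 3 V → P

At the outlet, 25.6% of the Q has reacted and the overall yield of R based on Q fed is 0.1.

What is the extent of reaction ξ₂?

Yield of R: 1ξ₁ / 420.3 = 0.1 → ξ₁ = 42.03 lbmol/h.
Conversion of Q: 2ξ₁ + 1ξ₂ = 0.256 × 420.3 = 107.6 → ξ₂ = 23.54 lbmol/h.
Outlet amounts (n = n₀ + Σ ν·ξ):
  Q: 420.3 − 2(42.03) − 1(23.54) = 312.7
  V: 999.7 − 2(42.03) − 3(23.54) = 845
  R: 0 + 1(42.03) = 42.03
  P: 0 + 1(23.54) = 23.54

ξ₂ = 23.5 lbmol/h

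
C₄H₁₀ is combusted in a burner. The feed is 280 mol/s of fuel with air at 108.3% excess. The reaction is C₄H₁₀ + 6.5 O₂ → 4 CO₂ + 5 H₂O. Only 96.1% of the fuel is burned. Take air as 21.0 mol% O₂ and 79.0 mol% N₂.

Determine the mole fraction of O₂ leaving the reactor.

0.109

Stoichiometric O₂ = 6.5 × 280 = 1820 mol/s; O₂ fed = 1820 × 2.083 = 3791 mol/s.
N₂ fed = 3791 × 79/21 = 14260 mol/s.
Fuel reacted = 0.961 × 280 → ξ = 269.1 mol/s.
Outlet (n = n₀ + ν ξ):
  C₄H₁₀: 280 − 1(269.1) = 10.92
  O₂: 3791 − 6.5(269.1) = 2042
  N₂: 14260 (inert)
  CO₂: 0 + 4(269.1) = 1076
  H₂O: 0 + 5(269.1) = 1345
Total out = 18740 mol/s; y_O₂ = 2042 / 18740 = 0.109.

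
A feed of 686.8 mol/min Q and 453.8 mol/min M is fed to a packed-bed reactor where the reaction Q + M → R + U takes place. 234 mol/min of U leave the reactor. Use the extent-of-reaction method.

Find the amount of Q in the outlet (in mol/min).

453 mol/min

For U: n = n₀ + 1ξ → 234 = 0 + 1ξ, giving ξ = 234 mol/min.
Outlet amounts (n = n₀ + ν ξ):
  Q: 686.8 − 1(234) = 452.8
  M: 453.8 − 1(234) = 219.8
  R: 0 + 1(234) = 234
  U: 0 + 1(234) = 234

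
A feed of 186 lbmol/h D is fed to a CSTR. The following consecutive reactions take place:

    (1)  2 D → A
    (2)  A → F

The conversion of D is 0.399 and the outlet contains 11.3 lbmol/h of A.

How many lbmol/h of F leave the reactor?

Conversion of D: D consumed = 2ξ₁ = 0.399 × 186 → ξ₁ = 37.11 lbmol/h.
A balance: n_A = 0 + 1ξ₁ − 1ξ₂ = 11.3 → ξ₂ = (1·37.11 − 11.3)/1 = 25.81 lbmol/h.
Outlet amounts (n = n₀ + Σ ν·ξ):
  D: 186 − 2(37.11) = 111.8
  A: 0 + 1(37.11) − 1(25.81) = 11.3
  F: 0 + 1(25.81) = 25.81

25.8 lbmol/h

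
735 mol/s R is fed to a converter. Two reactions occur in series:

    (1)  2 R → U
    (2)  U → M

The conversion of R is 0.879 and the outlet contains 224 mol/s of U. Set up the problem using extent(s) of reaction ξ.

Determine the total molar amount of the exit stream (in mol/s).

412 mol/s

Conversion of R: R consumed = 2ξ₁ = 0.879 × 735 → ξ₁ = 323 mol/s.
U balance: n_U = 0 + 1ξ₁ − 1ξ₂ = 224 → ξ₂ = (1·323 − 224)/1 = 99.03 mol/s.
Outlet amounts (n = n₀ + Σ ν·ξ):
  R: 735 − 2(323) = 88.93
  U: 0 + 1(323) − 1(99.03) = 224
  M: 0 + 1(99.03) = 99.03
Total out = 88.93 + 224 + 99.03 = 412 mol/s.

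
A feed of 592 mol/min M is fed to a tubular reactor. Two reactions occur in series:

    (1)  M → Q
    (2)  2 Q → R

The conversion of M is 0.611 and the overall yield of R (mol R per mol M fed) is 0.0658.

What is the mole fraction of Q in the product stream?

Conversion of M: M consumed = 1ξ₁ = 0.611 × 592 → ξ₁ = 361.7 mol/min.
Yield of R: 1ξ₂ / 592 = 0.0658 → ξ₂ = 38.95 mol/min.
Outlet amounts (n = n₀ + Σ ν·ξ):
  M: 592 − 1(361.7) = 230.3
  Q: 0 + 1(361.7) − 2(38.95) = 283.8
  R: 0 + 1(38.95) = 38.95
Total out = 553 mol/min; y_Q = 283.8 / 553 = 0.5132.

0.513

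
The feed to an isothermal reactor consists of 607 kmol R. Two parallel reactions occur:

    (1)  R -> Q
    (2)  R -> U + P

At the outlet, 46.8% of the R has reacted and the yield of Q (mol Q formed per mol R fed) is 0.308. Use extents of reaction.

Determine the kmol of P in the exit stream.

Yield of Q: 1ξ₁ / 607 = 0.308 → ξ₁ = 187 kmol.
Conversion of R: 1ξ₁ + 1ξ₂ = 0.468 × 607 = 284.1 → ξ₂ = 97.12 kmol.
Outlet amounts (n = n₀ + Σ ν·ξ):
  R: 607 − 1(187) − 1(97.12) = 322.9
  Q: 0 + 1(187) = 187
  U: 0 + 1(97.12) = 97.12
  P: 0 + 1(97.12) = 97.12

97.1 kmol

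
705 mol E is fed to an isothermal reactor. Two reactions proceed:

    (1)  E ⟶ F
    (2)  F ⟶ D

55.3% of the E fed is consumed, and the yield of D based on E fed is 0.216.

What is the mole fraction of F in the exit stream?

Conversion of E: E consumed = 1ξ₁ = 0.553 × 705 → ξ₁ = 389.9 mol.
Yield of D: 1ξ₂ / 705 = 0.216 → ξ₂ = 152.3 mol.
Outlet amounts (n = n₀ + Σ ν·ξ):
  E: 705 − 1(389.9) = 315.1
  F: 0 + 1(389.9) − 1(152.3) = 237.6
  D: 0 + 1(152.3) = 152.3
Total out = 705 mol; y_F = 237.6 / 705 = 0.337.

0.337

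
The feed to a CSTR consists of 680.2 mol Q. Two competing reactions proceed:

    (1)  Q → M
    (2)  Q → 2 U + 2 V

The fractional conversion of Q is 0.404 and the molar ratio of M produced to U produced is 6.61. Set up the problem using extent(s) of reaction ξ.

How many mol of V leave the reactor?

Conversion of Q: Q consumed = 0.404 × 680.2 = 274.8 mol = 1ξ₁ + 1ξ₂.
Selectivity: 1ξ₁ / (2ξ₂) = 6.61 → ξ₁ = 13.22 ξ₂.
Substitute: (1·13.22 + 1) ξ₂ = 274.8 → ξ₂ = 19.32 mol, ξ₁ = 255.5 mol.
Outlet amounts (n = n₀ + Σ ν·ξ):
  Q: 680.2 − 1(255.5) − 1(19.32) = 405.4
  M: 0 + 1(255.5) = 255.5
  U: 0 + 2(19.32) = 38.65
  V: 0 + 2(19.32) = 38.65

38.6 mol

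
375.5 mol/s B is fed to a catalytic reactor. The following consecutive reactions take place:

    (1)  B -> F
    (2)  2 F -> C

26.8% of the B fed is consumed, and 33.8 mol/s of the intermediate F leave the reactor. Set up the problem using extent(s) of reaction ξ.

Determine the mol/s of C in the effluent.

33.4 mol/s

Conversion of B: B consumed = 1ξ₁ = 0.268 × 375.5 → ξ₁ = 100.6 mol/s.
F balance: n_F = 0 + 1ξ₁ − 2ξ₂ = 33.8 → ξ₂ = (1·100.6 − 33.8)/2 = 33.42 mol/s.
Outlet amounts (n = n₀ + Σ ν·ξ):
  B: 375.5 − 1(100.6) = 274.9
  F: 0 + 1(100.6) − 2(33.42) = 33.8
  C: 0 + 1(33.42) = 33.42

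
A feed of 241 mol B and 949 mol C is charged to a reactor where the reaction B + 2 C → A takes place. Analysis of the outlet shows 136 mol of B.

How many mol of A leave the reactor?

105 mol

For B: n = n₀ − 1ξ → 136 = 241 − 1ξ, giving ξ = 105 mol.
Outlet amounts (n = n₀ + ν ξ):
  B: 241 − 1(105) = 136
  C: 949 − 2(105) = 739
  A: 0 + 1(105) = 105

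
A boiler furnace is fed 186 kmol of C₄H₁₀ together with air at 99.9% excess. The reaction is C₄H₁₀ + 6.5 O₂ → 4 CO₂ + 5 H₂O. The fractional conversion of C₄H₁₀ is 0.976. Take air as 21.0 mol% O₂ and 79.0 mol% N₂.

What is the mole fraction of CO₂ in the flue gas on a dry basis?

0.0657

Stoichiometric O₂ = 6.5 × 186 = 1209 kmol; O₂ fed = 1209 × 1.999 = 2417 kmol.
N₂ fed = 2417 × 79/21 = 9092 kmol.
Fuel reacted = 0.976 × 186 → ξ = 181.5 kmol.
Outlet (n = n₀ + ν ξ):
  C₄H₁₀: 186 − 1(181.5) = 4.464
  O₂: 2417 − 6.5(181.5) = 1237
  N₂: 9092 (inert)
  CO₂: 0 + 4(181.5) = 726.1
  H₂O: 0 + 5(181.5) = 907.7
Dry total = 11060 kmol; y_CO₂ (dry) = 726.1 / 11060 = 0.06566.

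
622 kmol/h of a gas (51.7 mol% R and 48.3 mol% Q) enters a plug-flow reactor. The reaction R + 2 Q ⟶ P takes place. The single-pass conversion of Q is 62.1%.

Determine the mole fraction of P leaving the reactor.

Q reacted = 0.621 × 300.4 = 186.6 kmol/h; ν_Q = −2, so ξ = 186.6/2 = 93.28 kmol/h.
Outlet amounts (n = n₀ + ν ξ):
  R: 321.6 − 1(93.28) = 228.3
  Q: 300.4 − 2(93.28) = 113.9
  P: 0 + 1(93.28) = 93.28
Total out = 435.4 kmol/h; y_P = 93.28 / 435.4 = 0.2142.

0.214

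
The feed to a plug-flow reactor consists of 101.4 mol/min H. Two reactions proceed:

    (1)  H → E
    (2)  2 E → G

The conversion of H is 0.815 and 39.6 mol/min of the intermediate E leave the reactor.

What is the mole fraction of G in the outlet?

0.269

Conversion of H: H consumed = 1ξ₁ = 0.815 × 101.4 → ξ₁ = 82.64 mol/min.
E balance: n_E = 0 + 1ξ₁ − 2ξ₂ = 39.6 → ξ₂ = (1·82.64 − 39.6)/2 = 21.52 mol/min.
Outlet amounts (n = n₀ + Σ ν·ξ):
  H: 101.4 − 1(82.64) = 18.76
  E: 0 + 1(82.64) − 2(21.52) = 39.6
  G: 0 + 1(21.52) = 21.52
Total out = 79.88 mol/min; y_G = 21.52 / 79.88 = 0.2694.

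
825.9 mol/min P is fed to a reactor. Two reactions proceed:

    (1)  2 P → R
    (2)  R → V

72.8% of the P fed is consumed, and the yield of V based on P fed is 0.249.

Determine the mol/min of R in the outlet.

95 mol/min

Conversion of P: P consumed = 2ξ₁ = 0.728 × 825.9 → ξ₁ = 300.6 mol/min.
Yield of V: 1ξ₂ / 825.9 = 0.249 → ξ₂ = 205.6 mol/min.
Outlet amounts (n = n₀ + Σ ν·ξ):
  P: 825.9 − 2(300.6) = 224.6
  R: 0 + 1(300.6) − 1(205.6) = 94.98
  V: 0 + 1(205.6) = 205.6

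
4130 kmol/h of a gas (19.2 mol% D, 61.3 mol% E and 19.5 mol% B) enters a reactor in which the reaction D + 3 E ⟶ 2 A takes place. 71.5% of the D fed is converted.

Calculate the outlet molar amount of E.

D reacted = 0.715 × 793 = 567 kmol/h; ν_D = −1, so ξ = 567/1 = 567 kmol/h.
Outlet amounts (n = n₀ + ν ξ):
  D: 793 − 1(567) = 226
  E: 2532 − 3(567) = 830.8
  A: 0 + 2(567) = 1134
  B: 805.4 (inert)

831 kmol/h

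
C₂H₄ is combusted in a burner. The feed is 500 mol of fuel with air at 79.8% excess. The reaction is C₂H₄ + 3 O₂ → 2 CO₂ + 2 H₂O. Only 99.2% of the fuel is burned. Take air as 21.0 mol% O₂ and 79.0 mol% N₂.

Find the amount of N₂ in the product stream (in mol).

10100 mol

Stoichiometric O₂ = 3 × 500 = 1500 mol; O₂ fed = 1500 × 1.798 = 2697 mol.
N₂ fed = 2697 × 79/21 = 10150 mol.
Fuel reacted = 0.992 × 500 → ξ = 496 mol.
Outlet (n = n₀ + ν ξ):
  C₂H₄: 500 − 1(496) = 4
  O₂: 2697 − 3(496) = 1209
  N₂: 10150 (inert)
  CO₂: 0 + 2(496) = 992
  H₂O: 0 + 2(496) = 992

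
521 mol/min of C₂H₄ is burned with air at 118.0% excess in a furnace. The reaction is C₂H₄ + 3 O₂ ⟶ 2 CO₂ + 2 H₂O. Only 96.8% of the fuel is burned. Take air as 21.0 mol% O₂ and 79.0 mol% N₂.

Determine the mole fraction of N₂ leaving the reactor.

Stoichiometric O₂ = 3 × 521 = 1563 mol/min; O₂ fed = 1563 × 2.180 = 3407 mol/min.
N₂ fed = 3407 × 79/21 = 12820 mol/min.
Fuel reacted = 0.968 × 521 → ξ = 504.3 mol/min.
Outlet (n = n₀ + ν ξ):
  C₂H₄: 521 − 1(504.3) = 16.67
  O₂: 3407 − 3(504.3) = 1894
  N₂: 12820 (inert)
  CO₂: 0 + 2(504.3) = 1009
  H₂O: 0 + 2(504.3) = 1009
Total out = 16750 mol/min; y_N₂ = 12820 / 16750 = 0.7654.

0.765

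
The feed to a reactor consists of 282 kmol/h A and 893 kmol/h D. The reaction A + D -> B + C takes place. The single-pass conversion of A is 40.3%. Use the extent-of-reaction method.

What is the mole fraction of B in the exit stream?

A reacted = 0.403 × 282 = 113.6 kmol/h; ν_A = −1, so ξ = 113.6/1 = 113.6 kmol/h.
Outlet amounts (n = n₀ + ν ξ):
  A: 282 − 1(113.6) = 168.4
  D: 893 − 1(113.6) = 779.4
  B: 0 + 1(113.6) = 113.6
  C: 0 + 1(113.6) = 113.6
Total out = 1175 kmol/h; y_B = 113.6 / 1175 = 0.09672.

0.0967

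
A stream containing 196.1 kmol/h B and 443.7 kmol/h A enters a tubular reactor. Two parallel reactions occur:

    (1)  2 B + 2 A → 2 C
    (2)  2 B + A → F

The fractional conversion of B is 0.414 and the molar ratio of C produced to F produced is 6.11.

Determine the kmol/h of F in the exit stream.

Conversion of B: B consumed = 0.414 × 196.1 = 81.19 kmol/h = 2ξ₁ + 2ξ₂.
Selectivity: 2ξ₁ / (1ξ₂) = 6.11 → ξ₁ = 3.055 ξ₂.
Substitute: (2·3.055 + 2) ξ₂ = 81.19 → ξ₂ = 10.01 kmol/h, ξ₁ = 30.58 kmol/h.
Outlet amounts (n = n₀ + Σ ν·ξ):
  B: 196.1 − 2(30.58) − 2(10.01) = 114.9
  A: 443.7 − 2(30.58) − 1(10.01) = 372.5
  C: 0 + 2(30.58) = 61.16
  F: 0 + 1(10.01) = 10.01

10 kmol/h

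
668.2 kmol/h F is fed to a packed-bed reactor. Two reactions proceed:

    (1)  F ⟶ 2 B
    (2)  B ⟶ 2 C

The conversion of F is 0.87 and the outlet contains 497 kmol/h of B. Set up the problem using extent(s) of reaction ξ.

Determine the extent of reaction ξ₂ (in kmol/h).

ξ₂ = 666 kmol/h

Conversion of F: F consumed = 1ξ₁ = 0.87 × 668.2 → ξ₁ = 581.3 kmol/h.
B balance: n_B = 0 + 2ξ₁ − 1ξ₂ = 497 → ξ₂ = (2·581.3 − 497)/1 = 665.7 kmol/h.
Outlet amounts (n = n₀ + Σ ν·ξ):
  F: 668.2 − 1(581.3) = 86.87
  B: 0 + 2(581.3) − 1(665.7) = 497
  C: 0 + 2(665.7) = 1331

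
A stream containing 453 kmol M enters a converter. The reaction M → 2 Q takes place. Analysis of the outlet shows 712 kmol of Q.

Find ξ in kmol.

ξ = 356 kmol

For Q: n = n₀ + 2ξ → 712 = 0 + 2ξ, giving ξ = 356 kmol.
Outlet amounts (n = n₀ + ν ξ):
  M: 453 − 1(356) = 97
  Q: 0 + 2(356) = 712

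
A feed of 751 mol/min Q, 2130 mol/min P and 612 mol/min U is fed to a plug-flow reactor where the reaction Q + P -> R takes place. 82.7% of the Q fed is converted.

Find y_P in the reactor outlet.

Q reacted = 0.827 × 751 = 621.1 mol/min; ν_Q = −1, so ξ = 621.1/1 = 621.1 mol/min.
Outlet amounts (n = n₀ + ν ξ):
  Q: 751 − 1(621.1) = 129.9
  P: 2130 − 1(621.1) = 1509
  R: 0 + 1(621.1) = 621.1
  U: 612 (inert)
Total out = 2872 mol/min; y_P = 1509 / 2872 = 0.5254.

0.525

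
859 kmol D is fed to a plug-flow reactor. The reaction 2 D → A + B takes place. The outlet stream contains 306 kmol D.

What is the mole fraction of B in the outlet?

0.322

For D: n = n₀ − 2ξ → 306 = 859 − 2ξ, giving ξ = 276.5 kmol.
Outlet amounts (n = n₀ + ν ξ):
  D: 859 − 2(276.5) = 306
  A: 0 + 1(276.5) = 276.5
  B: 0 + 1(276.5) = 276.5
Total out = 859 kmol; y_B = 276.5 / 859 = 0.3219.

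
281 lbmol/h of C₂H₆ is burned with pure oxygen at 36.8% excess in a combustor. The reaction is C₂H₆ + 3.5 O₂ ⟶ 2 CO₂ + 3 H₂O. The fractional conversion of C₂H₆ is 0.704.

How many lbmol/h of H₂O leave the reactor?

Stoichiometric O₂ = 3.5 × 281 = 983.5 lbmol/h; O₂ fed = 983.5 × 1.368 = 1345 lbmol/h.
Fuel reacted = 0.704 × 281 → ξ = 197.8 lbmol/h.
Outlet (n = n₀ + ν ξ):
  C₂H₆: 281 − 1(197.8) = 83.18
  O₂: 1345 − 3.5(197.8) = 653
  CO₂: 0 + 2(197.8) = 395.6
  H₂O: 0 + 3(197.8) = 593.5

593 lbmol/h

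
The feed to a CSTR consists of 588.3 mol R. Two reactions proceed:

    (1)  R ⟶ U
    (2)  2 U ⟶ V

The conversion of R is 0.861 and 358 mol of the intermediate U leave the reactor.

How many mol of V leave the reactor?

74.3 mol

Conversion of R: R consumed = 1ξ₁ = 0.861 × 588.3 → ξ₁ = 506.5 mol.
U balance: n_U = 0 + 1ξ₁ − 2ξ₂ = 358 → ξ₂ = (1·506.5 − 358)/2 = 74.26 mol.
Outlet amounts (n = n₀ + Σ ν·ξ):
  R: 588.3 − 1(506.5) = 81.77
  U: 0 + 1(506.5) − 2(74.26) = 358
  V: 0 + 1(74.26) = 74.26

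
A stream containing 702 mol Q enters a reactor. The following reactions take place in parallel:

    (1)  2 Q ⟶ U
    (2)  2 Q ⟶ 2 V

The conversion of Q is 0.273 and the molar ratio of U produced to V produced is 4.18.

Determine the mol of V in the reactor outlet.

20.5 mol

Conversion of Q: Q consumed = 0.273 × 702 = 191.6 mol = 2ξ₁ + 2ξ₂.
Selectivity: 1ξ₁ / (2ξ₂) = 4.18 → ξ₁ = 8.36 ξ₂.
Substitute: (2·8.36 + 2) ξ₂ = 191.6 → ξ₂ = 10.24 mol, ξ₁ = 85.59 mol.
Outlet amounts (n = n₀ + Σ ν·ξ):
  Q: 702 − 2(85.59) − 2(10.24) = 510.4
  U: 0 + 1(85.59) = 85.59
  V: 0 + 2(10.24) = 20.48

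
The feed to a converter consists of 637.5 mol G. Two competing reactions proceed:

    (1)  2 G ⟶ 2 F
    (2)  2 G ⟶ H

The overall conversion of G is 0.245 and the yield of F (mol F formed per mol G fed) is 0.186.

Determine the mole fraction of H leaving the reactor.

Yield of F: 2ξ₁ / 637.5 = 0.186 → ξ₁ = 59.29 mol.
Conversion of G: 2ξ₁ + 2ξ₂ = 0.245 × 637.5 = 156.2 → ξ₂ = 18.81 mol.
Outlet amounts (n = n₀ + Σ ν·ξ):
  G: 637.5 − 2(59.29) − 2(18.81) = 481.3
  F: 0 + 2(59.29) = 118.6
  H: 0 + 1(18.81) = 18.81
Total out = 618.7 mol; y_H = 18.81 / 618.7 = 0.0304.

0.0304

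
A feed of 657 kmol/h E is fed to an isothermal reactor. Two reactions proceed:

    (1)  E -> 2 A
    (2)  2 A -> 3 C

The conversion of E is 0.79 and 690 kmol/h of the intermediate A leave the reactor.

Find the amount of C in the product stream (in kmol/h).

522 kmol/h

Conversion of E: E consumed = 1ξ₁ = 0.79 × 657 → ξ₁ = 519 kmol/h.
A balance: n_A = 0 + 2ξ₁ − 2ξ₂ = 690 → ξ₂ = (2·519 − 690)/2 = 174 kmol/h.
Outlet amounts (n = n₀ + Σ ν·ξ):
  E: 657 − 1(519) = 138
  A: 0 + 2(519) − 2(174) = 690
  C: 0 + 3(174) = 522.1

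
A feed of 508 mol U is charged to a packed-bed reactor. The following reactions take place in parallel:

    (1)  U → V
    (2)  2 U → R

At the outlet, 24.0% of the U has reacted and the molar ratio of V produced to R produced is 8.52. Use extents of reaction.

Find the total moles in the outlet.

Conversion of U: U consumed = 0.24 × 508 = 121.9 mol = 1ξ₁ + 2ξ₂.
Selectivity: 1ξ₁ / (1ξ₂) = 8.52 → ξ₁ = 8.52 ξ₂.
Substitute: (1·8.52 + 2) ξ₂ = 121.9 → ξ₂ = 11.59 mol, ξ₁ = 98.74 mol.
Outlet amounts (n = n₀ + Σ ν·ξ):
  U: 508 − 1(98.74) − 2(11.59) = 386.1
  V: 0 + 1(98.74) = 98.74
  R: 0 + 1(11.59) = 11.59
Total out = 386.1 + 98.74 + 11.59 = 496.4 mol.

496 mol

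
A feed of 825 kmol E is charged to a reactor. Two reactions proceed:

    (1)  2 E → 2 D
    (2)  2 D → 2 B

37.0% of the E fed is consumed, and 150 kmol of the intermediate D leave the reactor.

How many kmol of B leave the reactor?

155 kmol

Conversion of E: E consumed = 2ξ₁ = 0.37 × 825 → ξ₁ = 152.6 kmol.
D balance: n_D = 0 + 2ξ₁ − 2ξ₂ = 150 → ξ₂ = (2·152.6 − 150)/2 = 77.62 kmol.
Outlet amounts (n = n₀ + Σ ν·ξ):
  E: 825 − 2(152.6) = 519.8
  D: 0 + 2(152.6) − 2(77.62) = 150
  B: 0 + 2(77.62) = 155.2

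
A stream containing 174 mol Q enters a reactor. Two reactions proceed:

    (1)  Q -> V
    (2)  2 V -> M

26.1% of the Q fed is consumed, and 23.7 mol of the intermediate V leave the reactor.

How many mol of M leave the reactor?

Conversion of Q: Q consumed = 1ξ₁ = 0.261 × 174 → ξ₁ = 45.41 mol.
V balance: n_V = 0 + 1ξ₁ − 2ξ₂ = 23.7 → ξ₂ = (1·45.41 − 23.7)/2 = 10.86 mol.
Outlet amounts (n = n₀ + Σ ν·ξ):
  Q: 174 − 1(45.41) = 128.6
  V: 0 + 1(45.41) − 2(10.86) = 23.7
  M: 0 + 1(10.86) = 10.86

10.9 mol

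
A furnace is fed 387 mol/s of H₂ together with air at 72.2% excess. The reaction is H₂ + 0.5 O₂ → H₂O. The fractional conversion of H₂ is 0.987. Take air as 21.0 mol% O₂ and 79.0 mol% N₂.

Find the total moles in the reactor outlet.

1780 mol/s

Stoichiometric O₂ = 0.5 × 387 = 193.5 mol/s; O₂ fed = 193.5 × 1.722 = 333.2 mol/s.
N₂ fed = 333.2 × 79/21 = 1253 mol/s.
Fuel reacted = 0.987 × 387 → ξ = 382 mol/s.
Outlet (n = n₀ + ν ξ):
  H₂: 387 − 1(382) = 5.031
  O₂: 333.2 − 0.5(382) = 142.2
  N₂: 1253 (inert)
  H₂O: 0 + 1(382) = 382
Total out = 5.031 + 142.2 + 1253 + 382 = 1783 mol/s.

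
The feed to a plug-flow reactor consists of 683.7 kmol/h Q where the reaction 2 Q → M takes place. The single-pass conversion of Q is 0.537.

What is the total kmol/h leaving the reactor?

Q reacted = 0.537 × 683.7 = 367.1 kmol/h; ν_Q = −2, so ξ = 367.1/2 = 183.6 kmol/h.
Outlet amounts (n = n₀ + ν ξ):
  Q: 683.7 − 2(183.6) = 316.6
  M: 0 + 1(183.6) = 183.6
Total out = 316.6 + 183.6 = 500.1 kmol/h.

500 kmol/h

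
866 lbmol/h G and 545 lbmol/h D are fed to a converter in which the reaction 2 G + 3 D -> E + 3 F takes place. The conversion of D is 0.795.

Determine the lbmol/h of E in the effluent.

144 lbmol/h

D reacted = 0.795 × 545 = 433.3 lbmol/h; ν_D = −3, so ξ = 433.3/3 = 144.4 lbmol/h.
Outlet amounts (n = n₀ + ν ξ):
  G: 866 − 2(144.4) = 577.1
  D: 545 − 3(144.4) = 111.7
  E: 0 + 1(144.4) = 144.4
  F: 0 + 3(144.4) = 433.3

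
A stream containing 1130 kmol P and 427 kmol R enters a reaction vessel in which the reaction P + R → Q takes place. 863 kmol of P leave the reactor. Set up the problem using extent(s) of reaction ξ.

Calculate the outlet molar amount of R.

160 kmol

For P: n = n₀ − 1ξ → 863 = 1130 − 1ξ, giving ξ = 267 kmol.
Outlet amounts (n = n₀ + ν ξ):
  P: 1130 − 1(267) = 863
  R: 427 − 1(267) = 160
  Q: 0 + 1(267) = 267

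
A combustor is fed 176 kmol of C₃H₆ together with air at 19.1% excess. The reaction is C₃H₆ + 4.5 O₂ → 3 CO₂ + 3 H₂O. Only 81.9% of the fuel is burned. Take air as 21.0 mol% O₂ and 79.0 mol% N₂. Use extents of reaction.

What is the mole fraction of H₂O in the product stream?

0.0912

Stoichiometric O₂ = 4.5 × 176 = 792 kmol; O₂ fed = 792 × 1.191 = 943.3 kmol.
N₂ fed = 943.3 × 79/21 = 3548 kmol.
Fuel reacted = 0.819 × 176 → ξ = 144.1 kmol.
Outlet (n = n₀ + ν ξ):
  C₃H₆: 176 − 1(144.1) = 31.86
  O₂: 943.3 − 4.5(144.1) = 294.6
  N₂: 3548 (inert)
  CO₂: 0 + 3(144.1) = 432.4
  H₂O: 0 + 3(144.1) = 432.4
Total out = 4740 kmol; y_H₂O = 432.4 / 4740 = 0.09123.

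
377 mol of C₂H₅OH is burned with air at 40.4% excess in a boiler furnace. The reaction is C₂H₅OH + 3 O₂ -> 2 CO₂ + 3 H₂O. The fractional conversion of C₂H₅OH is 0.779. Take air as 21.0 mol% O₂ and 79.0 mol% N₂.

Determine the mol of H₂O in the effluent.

881 mol

Stoichiometric O₂ = 3 × 377 = 1131 mol; O₂ fed = 1131 × 1.404 = 1588 mol.
N₂ fed = 1588 × 79/21 = 5974 mol.
Fuel reacted = 0.779 × 377 → ξ = 293.7 mol.
Outlet (n = n₀ + ν ξ):
  C₂H₅OH: 377 − 1(293.7) = 83.32
  O₂: 1588 − 3(293.7) = 706.9
  N₂: 5974 (inert)
  CO₂: 0 + 2(293.7) = 587.4
  H₂O: 0 + 3(293.7) = 881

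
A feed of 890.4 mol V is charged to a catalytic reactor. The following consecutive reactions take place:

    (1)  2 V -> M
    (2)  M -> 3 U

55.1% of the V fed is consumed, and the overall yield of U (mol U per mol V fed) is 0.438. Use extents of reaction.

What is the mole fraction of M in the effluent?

0.127

Conversion of V: V consumed = 2ξ₁ = 0.551 × 890.4 → ξ₁ = 245.3 mol.
Yield of U: 3ξ₂ / 890.4 = 0.438 → ξ₂ = 130 mol.
Outlet amounts (n = n₀ + Σ ν·ξ):
  V: 890.4 − 2(245.3) = 399.8
  M: 0 + 1(245.3) − 1(130) = 115.3
  U: 0 + 3(130) = 390
Total out = 905.1 mol; y_M = 115.3 / 905.1 = 0.1274.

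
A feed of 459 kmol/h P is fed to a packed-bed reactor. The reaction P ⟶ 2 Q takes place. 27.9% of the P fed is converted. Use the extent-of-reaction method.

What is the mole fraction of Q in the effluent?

P reacted = 0.279 × 459 = 128.1 kmol/h; ν_P = −1, so ξ = 128.1/1 = 128.1 kmol/h.
Outlet amounts (n = n₀ + ν ξ):
  P: 459 − 1(128.1) = 330.9
  Q: 0 + 2(128.1) = 256.1
Total out = 587.1 kmol/h; y_Q = 256.1 / 587.1 = 0.4363.

0.436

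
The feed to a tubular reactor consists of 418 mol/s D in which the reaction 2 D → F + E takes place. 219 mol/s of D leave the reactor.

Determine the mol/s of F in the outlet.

99.5 mol/s

For D: n = n₀ − 2ξ → 219 = 418 − 2ξ, giving ξ = 99.5 mol/s.
Outlet amounts (n = n₀ + ν ξ):
  D: 418 − 2(99.5) = 219
  F: 0 + 1(99.5) = 99.5
  E: 0 + 1(99.5) = 99.5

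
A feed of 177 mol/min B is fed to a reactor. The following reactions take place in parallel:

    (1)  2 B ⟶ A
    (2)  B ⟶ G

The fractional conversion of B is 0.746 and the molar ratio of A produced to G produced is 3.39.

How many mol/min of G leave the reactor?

Conversion of B: B consumed = 0.746 × 177 = 132 mol/min = 2ξ₁ + 1ξ₂.
Selectivity: 1ξ₁ / (1ξ₂) = 3.39 → ξ₁ = 3.39 ξ₂.
Substitute: (2·3.39 + 1) ξ₂ = 132 → ξ₂ = 16.97 mol/min, ξ₁ = 57.54 mol/min.
Outlet amounts (n = n₀ + Σ ν·ξ):
  B: 177 − 2(57.54) − 1(16.97) = 44.96
  A: 0 + 1(57.54) = 57.54
  G: 0 + 1(16.97) = 16.97

17 mol/min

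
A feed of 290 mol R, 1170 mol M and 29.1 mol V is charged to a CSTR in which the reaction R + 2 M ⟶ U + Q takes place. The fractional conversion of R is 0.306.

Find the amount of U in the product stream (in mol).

R reacted = 0.306 × 290 = 88.74 mol; ν_R = −1, so ξ = 88.74/1 = 88.74 mol.
Outlet amounts (n = n₀ + ν ξ):
  R: 290 − 1(88.74) = 201.3
  M: 1170 − 2(88.74) = 992.5
  U: 0 + 1(88.74) = 88.74
  Q: 0 + 1(88.74) = 88.74
  V: 29.1 (inert)

88.7 mol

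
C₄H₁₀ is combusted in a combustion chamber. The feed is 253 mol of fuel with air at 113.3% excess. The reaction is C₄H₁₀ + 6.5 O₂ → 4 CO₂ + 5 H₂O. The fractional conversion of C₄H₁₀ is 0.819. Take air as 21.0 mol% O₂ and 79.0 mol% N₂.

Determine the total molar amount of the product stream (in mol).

Stoichiometric O₂ = 6.5 × 253 = 1644 mol; O₂ fed = 1644 × 2.133 = 3508 mol.
N₂ fed = 3508 × 79/21 = 13200 mol.
Fuel reacted = 0.819 × 253 → ξ = 207.2 mol.
Outlet (n = n₀ + ν ξ):
  C₄H₁₀: 253 − 1(207.2) = 45.79
  O₂: 3508 − 6.5(207.2) = 2161
  N₂: 13200 (inert)
  CO₂: 0 + 4(207.2) = 828.8
  H₂O: 0 + 5(207.2) = 1036
Total out = 45.79 + 2161 + 13200 + 828.8 + 1036 = 17270 mol.

17300 mol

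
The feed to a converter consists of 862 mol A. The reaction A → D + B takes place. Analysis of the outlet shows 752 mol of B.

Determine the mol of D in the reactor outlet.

For B: n = n₀ + 1ξ → 752 = 0 + 1ξ, giving ξ = 752 mol.
Outlet amounts (n = n₀ + ν ξ):
  A: 862 − 1(752) = 110
  D: 0 + 1(752) = 752
  B: 0 + 1(752) = 752

752 mol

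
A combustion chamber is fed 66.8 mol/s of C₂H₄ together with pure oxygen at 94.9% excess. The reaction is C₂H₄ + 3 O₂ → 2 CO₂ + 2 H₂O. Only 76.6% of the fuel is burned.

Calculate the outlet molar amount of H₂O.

102 mol/s

Stoichiometric O₂ = 3 × 66.8 = 200.4 mol/s; O₂ fed = 200.4 × 1.949 = 390.6 mol/s.
Fuel reacted = 0.766 × 66.8 → ξ = 51.17 mol/s.
Outlet (n = n₀ + ν ξ):
  C₂H₄: 66.8 − 1(51.17) = 15.63
  O₂: 390.6 − 3(51.17) = 237.1
  CO₂: 0 + 2(51.17) = 102.3
  H₂O: 0 + 2(51.17) = 102.3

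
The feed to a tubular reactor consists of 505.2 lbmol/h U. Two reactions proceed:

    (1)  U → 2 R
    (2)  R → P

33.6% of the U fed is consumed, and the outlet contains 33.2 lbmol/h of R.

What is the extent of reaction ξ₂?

ξ₂ = 306 lbmol/h

Conversion of U: U consumed = 1ξ₁ = 0.336 × 505.2 → ξ₁ = 169.7 lbmol/h.
R balance: n_R = 0 + 2ξ₁ − 1ξ₂ = 33.2 → ξ₂ = (2·169.7 − 33.2)/1 = 306.3 lbmol/h.
Outlet amounts (n = n₀ + Σ ν·ξ):
  U: 505.2 − 1(169.7) = 335.5
  R: 0 + 2(169.7) − 1(306.3) = 33.2
  P: 0 + 1(306.3) = 306.3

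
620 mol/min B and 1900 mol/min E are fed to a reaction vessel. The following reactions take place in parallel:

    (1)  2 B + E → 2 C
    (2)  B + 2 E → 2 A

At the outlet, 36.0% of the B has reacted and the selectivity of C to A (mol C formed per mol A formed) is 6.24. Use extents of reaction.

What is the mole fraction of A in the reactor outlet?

Conversion of B: B consumed = 0.36 × 620 = 223.2 mol/min = 2ξ₁ + 1ξ₂.
Selectivity: 2ξ₁ / (2ξ₂) = 6.24 → ξ₁ = 6.24 ξ₂.
Substitute: (2·6.24 + 1) ξ₂ = 223.2 → ξ₂ = 16.56 mol/min, ξ₁ = 103.3 mol/min.
Outlet amounts (n = n₀ + Σ ν·ξ):
  B: 620 − 2(103.3) − 1(16.56) = 396.8
  E: 1900 − 1(103.3) − 2(16.56) = 1764
  C: 0 + 2(103.3) = 206.6
  A: 0 + 2(16.56) = 33.12
Total out = 2400 mol/min; y_A = 33.12 / 2400 = 0.0138.

0.0138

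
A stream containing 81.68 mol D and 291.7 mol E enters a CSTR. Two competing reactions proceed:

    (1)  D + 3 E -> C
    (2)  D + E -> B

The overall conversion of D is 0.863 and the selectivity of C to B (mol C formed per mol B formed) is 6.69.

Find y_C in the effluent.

0.34

Conversion of D: D consumed = 0.863 × 81.68 = 70.49 mol = 1ξ₁ + 1ξ₂.
Selectivity: 1ξ₁ / (1ξ₂) = 6.69 → ξ₁ = 6.69 ξ₂.
Substitute: (1·6.69 + 1) ξ₂ = 70.49 → ξ₂ = 9.166 mol, ξ₁ = 61.32 mol.
Outlet amounts (n = n₀ + Σ ν·ξ):
  D: 81.68 − 1(61.32) − 1(9.166) = 11.19
  E: 291.7 − 3(61.32) − 1(9.166) = 98.56
  C: 0 + 1(61.32) = 61.32
  B: 0 + 1(9.166) = 9.166
Total out = 180.2 mol; y_C = 61.32 / 180.2 = 0.3402.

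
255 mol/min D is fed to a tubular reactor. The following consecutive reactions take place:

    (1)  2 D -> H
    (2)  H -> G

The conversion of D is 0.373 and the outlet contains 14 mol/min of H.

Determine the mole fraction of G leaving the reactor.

Conversion of D: D consumed = 2ξ₁ = 0.373 × 255 → ξ₁ = 47.56 mol/min.
H balance: n_H = 0 + 1ξ₁ − 1ξ₂ = 14 → ξ₂ = (1·47.56 − 14)/1 = 33.56 mol/min.
Outlet amounts (n = n₀ + Σ ν·ξ):
  D: 255 − 2(47.56) = 159.9
  H: 0 + 1(47.56) − 1(33.56) = 14
  G: 0 + 1(33.56) = 33.56
Total out = 207.4 mol/min; y_G = 33.56 / 207.4 = 0.1618.

0.162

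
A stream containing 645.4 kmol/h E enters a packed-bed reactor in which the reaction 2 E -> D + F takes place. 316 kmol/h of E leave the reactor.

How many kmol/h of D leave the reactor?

For E: n = n₀ − 2ξ → 316 = 645.4 − 2ξ, giving ξ = 164.7 kmol/h.
Outlet amounts (n = n₀ + ν ξ):
  E: 645.4 − 2(164.7) = 316
  D: 0 + 1(164.7) = 164.7
  F: 0 + 1(164.7) = 164.7

165 kmol/h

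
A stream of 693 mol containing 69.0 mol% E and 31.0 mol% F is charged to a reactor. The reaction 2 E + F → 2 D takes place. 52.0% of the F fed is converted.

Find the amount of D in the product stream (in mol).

223 mol

F reacted = 0.52 × 214.8 = 111.7 mol; ν_F = −1, so ξ = 111.7/1 = 111.7 mol.
Outlet amounts (n = n₀ + ν ξ):
  E: 478.2 − 2(111.7) = 254.7
  F: 214.8 − 1(111.7) = 103.1
  D: 0 + 2(111.7) = 223.4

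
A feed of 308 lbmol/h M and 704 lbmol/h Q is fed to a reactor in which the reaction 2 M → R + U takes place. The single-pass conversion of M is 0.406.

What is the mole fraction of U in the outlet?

M reacted = 0.406 × 308 = 125 lbmol/h; ν_M = −2, so ξ = 125/2 = 62.52 lbmol/h.
Outlet amounts (n = n₀ + ν ξ):
  M: 308 − 2(62.52) = 183
  R: 0 + 1(62.52) = 62.52
  U: 0 + 1(62.52) = 62.52
  Q: 704 (inert)
Total out = 1012 lbmol/h; y_U = 62.52 / 1012 = 0.06178.

0.0618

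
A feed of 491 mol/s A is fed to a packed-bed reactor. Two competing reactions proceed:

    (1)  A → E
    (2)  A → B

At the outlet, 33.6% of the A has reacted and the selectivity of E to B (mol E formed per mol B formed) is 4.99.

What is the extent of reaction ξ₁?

Conversion of A: A consumed = 0.336 × 491 = 165 mol/s = 1ξ₁ + 1ξ₂.
Selectivity: 1ξ₁ / (1ξ₂) = 4.99 → ξ₁ = 4.99 ξ₂.
Substitute: (1·4.99 + 1) ξ₂ = 165 → ξ₂ = 27.54 mol/s, ξ₁ = 137.4 mol/s.
Outlet amounts (n = n₀ + Σ ν·ξ):
  A: 491 − 1(137.4) − 1(27.54) = 326
  E: 0 + 1(137.4) = 137.4
  B: 0 + 1(27.54) = 27.54

ξ₁ = 137 mol/s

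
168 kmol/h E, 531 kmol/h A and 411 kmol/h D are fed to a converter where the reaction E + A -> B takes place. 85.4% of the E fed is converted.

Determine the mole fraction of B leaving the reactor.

0.148

E reacted = 0.854 × 168 = 143.5 kmol/h; ν_E = −1, so ξ = 143.5/1 = 143.5 kmol/h.
Outlet amounts (n = n₀ + ν ξ):
  E: 168 − 1(143.5) = 24.53
  A: 531 − 1(143.5) = 387.5
  B: 0 + 1(143.5) = 143.5
  D: 411 (inert)
Total out = 966.5 kmol/h; y_B = 143.5 / 966.5 = 0.1484.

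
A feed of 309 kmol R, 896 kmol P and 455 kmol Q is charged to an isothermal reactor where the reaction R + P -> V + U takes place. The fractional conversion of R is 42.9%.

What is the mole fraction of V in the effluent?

R reacted = 0.429 × 309 = 132.6 kmol; ν_R = −1, so ξ = 132.6/1 = 132.6 kmol.
Outlet amounts (n = n₀ + ν ξ):
  R: 309 − 1(132.6) = 176.4
  P: 896 − 1(132.6) = 763.4
  V: 0 + 1(132.6) = 132.6
  U: 0 + 1(132.6) = 132.6
  Q: 455 (inert)
Total out = 1660 kmol; y_V = 132.6 / 1660 = 0.07986.

0.0799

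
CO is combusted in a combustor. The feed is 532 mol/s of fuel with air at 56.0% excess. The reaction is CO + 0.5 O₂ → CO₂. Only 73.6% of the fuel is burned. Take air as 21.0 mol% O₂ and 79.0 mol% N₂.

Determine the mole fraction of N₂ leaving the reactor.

0.675

Stoichiometric O₂ = 0.5 × 532 = 266 mol/s; O₂ fed = 266 × 1.560 = 415 mol/s.
N₂ fed = 415 × 79/21 = 1561 mol/s.
Fuel reacted = 0.736 × 532 → ξ = 391.6 mol/s.
Outlet (n = n₀ + ν ξ):
  CO: 532 − 1(391.6) = 140.4
  O₂: 415 − 0.5(391.6) = 219.2
  N₂: 1561 (inert)
  CO₂: 0 + 1(391.6) = 391.6
Total out = 2312 mol/s; y_N₂ = 1561 / 2312 = 0.6751.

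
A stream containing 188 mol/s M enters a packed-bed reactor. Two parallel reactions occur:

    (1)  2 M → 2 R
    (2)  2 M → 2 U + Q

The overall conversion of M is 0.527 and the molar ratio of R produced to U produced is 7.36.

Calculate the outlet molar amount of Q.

Conversion of M: M consumed = 0.527 × 188 = 99.08 mol/s = 2ξ₁ + 2ξ₂.
Selectivity: 2ξ₁ / (2ξ₂) = 7.36 → ξ₁ = 7.36 ξ₂.
Substitute: (2·7.36 + 2) ξ₂ = 99.08 → ξ₂ = 5.926 mol/s, ξ₁ = 43.61 mol/s.
Outlet amounts (n = n₀ + Σ ν·ξ):
  M: 188 − 2(43.61) − 2(5.926) = 88.92
  R: 0 + 2(43.61) = 87.22
  U: 0 + 2(5.926) = 11.85
  Q: 0 + 1(5.926) = 5.926

5.93 mol/s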